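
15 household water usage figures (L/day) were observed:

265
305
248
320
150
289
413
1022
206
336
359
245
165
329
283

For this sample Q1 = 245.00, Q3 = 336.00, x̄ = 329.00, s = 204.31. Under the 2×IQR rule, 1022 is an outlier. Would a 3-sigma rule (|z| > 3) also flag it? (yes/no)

yes

z = (1022 − 329.00) / 204.31 = 3.39.
|z| = 3.39 > 3.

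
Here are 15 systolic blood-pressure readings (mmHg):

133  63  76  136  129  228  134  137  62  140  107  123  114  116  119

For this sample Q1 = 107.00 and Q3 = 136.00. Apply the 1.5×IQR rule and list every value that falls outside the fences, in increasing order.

62, 63, 228

IQR = Q3 − Q1 = 136.00 − 107.00 = 29.00.
Lower fence = Q1 − 1.5·IQR = 107.00 − 43.50 = 63.50.
Upper fence = Q3 + 1.5·IQR = 136.00 + 43.50 = 179.50.
62 < 63.50 → outlier.
63 < 63.50 → outlier.
228 > 179.50 → outlier.
All remaining values lie within [63.50, 179.50].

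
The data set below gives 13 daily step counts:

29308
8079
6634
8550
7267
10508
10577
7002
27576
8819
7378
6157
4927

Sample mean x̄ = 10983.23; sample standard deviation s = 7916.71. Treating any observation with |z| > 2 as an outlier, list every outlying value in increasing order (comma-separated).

27576, 29308

Cutoffs at x̄ ± 2s: 10983.23 ± 2·7916.71 = [-4850.19, 26816.65].
27576: z = 2.10, |z| > 2 → outlier.
29308: z = 2.31, |z| > 2 → outlier.
Every other value lies within [-4850.19, 26816.65].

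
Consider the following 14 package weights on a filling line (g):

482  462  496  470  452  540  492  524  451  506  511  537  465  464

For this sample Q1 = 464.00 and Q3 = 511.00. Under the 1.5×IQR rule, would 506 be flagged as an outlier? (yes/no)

IQR = Q3 − Q1 = 511.00 − 464.00 = 47.00.
Lower fence = Q1 − 1.5·IQR = 464.00 − 70.50 = 393.50.
Upper fence = Q3 + 1.5·IQR = 511.00 + 70.50 = 581.50.
506 lies within [393.50, 581.50].

no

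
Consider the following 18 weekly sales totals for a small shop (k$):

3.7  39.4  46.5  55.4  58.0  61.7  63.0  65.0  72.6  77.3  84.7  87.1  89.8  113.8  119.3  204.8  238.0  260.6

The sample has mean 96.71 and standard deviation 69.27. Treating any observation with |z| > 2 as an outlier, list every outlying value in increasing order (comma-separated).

Cutoffs at x̄ ± 2s: 96.71 ± 2·69.27 = [-41.83, 235.25].
238.0: z = 2.04, |z| > 2 → outlier.
260.6: z = 2.37, |z| > 2 → outlier.
Every other value lies within [-41.83, 235.25].

238.0, 260.6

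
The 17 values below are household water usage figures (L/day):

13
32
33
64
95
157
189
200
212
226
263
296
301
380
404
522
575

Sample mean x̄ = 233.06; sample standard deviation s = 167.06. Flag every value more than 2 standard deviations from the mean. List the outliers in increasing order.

Cutoffs at x̄ ± 2s: 233.06 ± 2·167.06 = [-101.06, 567.18].
575: z = 2.05, |z| > 2 → outlier.
Every other value lies within [-101.06, 567.18].

575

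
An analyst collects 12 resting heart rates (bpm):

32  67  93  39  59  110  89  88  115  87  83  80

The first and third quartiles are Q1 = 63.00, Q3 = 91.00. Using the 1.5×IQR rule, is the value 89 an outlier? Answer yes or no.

no

IQR = Q3 − Q1 = 91.00 − 63.00 = 28.00.
Lower fence = Q1 − 1.5·IQR = 63.00 − 42.00 = 21.00.
Upper fence = Q3 + 1.5·IQR = 91.00 + 42.00 = 133.00.
89 lies within [21.00, 133.00].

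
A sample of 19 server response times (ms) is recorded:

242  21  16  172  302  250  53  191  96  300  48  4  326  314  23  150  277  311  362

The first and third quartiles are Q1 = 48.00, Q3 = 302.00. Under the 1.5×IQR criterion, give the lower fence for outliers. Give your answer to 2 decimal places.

IQR = Q3 − Q1 = 302.00 − 48.00 = 254.00.
Lower fence = Q1 − 1.5·IQR = 48.00 − 381.00 = -333.00.
Upper fence = Q3 + 1.5·IQR = 302.00 + 381.00 = 683.00.

-333.00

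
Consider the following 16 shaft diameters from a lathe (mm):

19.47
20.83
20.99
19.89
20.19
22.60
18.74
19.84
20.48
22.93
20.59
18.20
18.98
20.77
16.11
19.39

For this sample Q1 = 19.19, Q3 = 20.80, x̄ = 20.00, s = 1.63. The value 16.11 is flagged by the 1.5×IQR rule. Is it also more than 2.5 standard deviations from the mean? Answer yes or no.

z = (16.11 − 20.00) / 1.63 = -2.39.
|z| = 2.39 ≤ 2.5.

no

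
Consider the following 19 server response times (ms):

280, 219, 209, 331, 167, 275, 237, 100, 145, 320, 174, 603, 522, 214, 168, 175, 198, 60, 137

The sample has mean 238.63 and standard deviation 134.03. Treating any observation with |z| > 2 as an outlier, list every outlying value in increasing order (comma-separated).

522, 603

Cutoffs at x̄ ± 2s: 238.63 ± 2·134.03 = [-29.43, 506.69].
522: z = 2.11, |z| > 2 → outlier.
603: z = 2.72, |z| > 2 → outlier.
Every other value lies within [-29.43, 506.69].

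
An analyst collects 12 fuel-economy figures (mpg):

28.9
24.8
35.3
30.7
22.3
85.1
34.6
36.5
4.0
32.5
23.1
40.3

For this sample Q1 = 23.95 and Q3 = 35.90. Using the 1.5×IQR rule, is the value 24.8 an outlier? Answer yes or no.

no

IQR = Q3 − Q1 = 35.90 − 23.95 = 11.95.
Lower fence = Q1 − 1.5·IQR = 23.95 − 17.925 = 6.025.
Upper fence = Q3 + 1.5·IQR = 35.90 + 17.925 = 53.825.
24.8 lies within [6.025, 53.825].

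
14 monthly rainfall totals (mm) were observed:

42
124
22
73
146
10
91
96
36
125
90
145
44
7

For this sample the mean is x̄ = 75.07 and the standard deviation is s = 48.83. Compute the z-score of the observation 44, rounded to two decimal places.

-0.64

z = (44 − 75.07) / 48.83 = -0.64.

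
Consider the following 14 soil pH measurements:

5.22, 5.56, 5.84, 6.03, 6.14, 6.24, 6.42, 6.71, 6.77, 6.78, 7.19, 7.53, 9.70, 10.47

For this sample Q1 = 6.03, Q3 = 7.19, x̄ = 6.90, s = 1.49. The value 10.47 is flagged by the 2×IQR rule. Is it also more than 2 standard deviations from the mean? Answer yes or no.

z = (10.47 − 6.90) / 1.49 = 2.40.
|z| = 2.40 > 2.

yes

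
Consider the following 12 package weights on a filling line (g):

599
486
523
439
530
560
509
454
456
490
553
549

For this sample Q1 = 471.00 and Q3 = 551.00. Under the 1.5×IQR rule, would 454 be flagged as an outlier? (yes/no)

no

IQR = Q3 − Q1 = 551.00 − 471.00 = 80.00.
Lower fence = Q1 − 1.5·IQR = 471.00 − 120.00 = 351.00.
Upper fence = Q3 + 1.5·IQR = 551.00 + 120.00 = 671.00.
454 lies within [351.00, 671.00].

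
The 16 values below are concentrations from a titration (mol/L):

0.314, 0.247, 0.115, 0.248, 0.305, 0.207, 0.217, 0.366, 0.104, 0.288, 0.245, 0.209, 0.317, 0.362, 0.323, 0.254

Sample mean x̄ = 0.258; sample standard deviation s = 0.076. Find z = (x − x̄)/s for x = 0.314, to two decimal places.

z = (0.314 − 0.258) / 0.076 = 0.74.

0.74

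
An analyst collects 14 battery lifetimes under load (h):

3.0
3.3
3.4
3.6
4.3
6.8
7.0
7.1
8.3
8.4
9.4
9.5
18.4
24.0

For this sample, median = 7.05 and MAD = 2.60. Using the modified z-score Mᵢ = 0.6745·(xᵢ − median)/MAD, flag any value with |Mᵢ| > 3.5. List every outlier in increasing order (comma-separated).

24.0

|Mᵢ| > 3.5 ⇔ |xᵢ − 7.05| > 3.5·2.60/0.6745 = 13.49.
So outliers lie outside [-6.44, 20.54].
24.0: M = 4.40 → outlier.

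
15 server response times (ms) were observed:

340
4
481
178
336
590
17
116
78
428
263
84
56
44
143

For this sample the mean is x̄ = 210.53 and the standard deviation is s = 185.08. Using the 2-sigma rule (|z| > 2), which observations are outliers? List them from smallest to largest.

590

Cutoffs at x̄ ± 2s: 210.53 ± 2·185.08 = [-159.63, 580.69].
590: z = 2.05, |z| > 2 → outlier.
Every other value lies within [-159.63, 580.69].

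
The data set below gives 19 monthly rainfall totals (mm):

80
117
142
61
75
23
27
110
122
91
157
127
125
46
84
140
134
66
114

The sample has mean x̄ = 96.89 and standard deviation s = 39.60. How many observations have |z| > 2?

Cutoffs: x̄ ± 2s = [17.69, 176.09].
Every value lies within the cutoffs.

0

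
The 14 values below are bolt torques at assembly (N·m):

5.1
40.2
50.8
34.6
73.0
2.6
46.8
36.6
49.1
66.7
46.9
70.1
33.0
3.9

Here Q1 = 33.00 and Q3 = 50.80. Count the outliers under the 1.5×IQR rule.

IQR = 17.80; fences at 33.00 − 26.70 = 6.30 and 50.80 + 26.70 = 77.50.
Outside the cutoffs: 2.6, 3.9, 5.1.

3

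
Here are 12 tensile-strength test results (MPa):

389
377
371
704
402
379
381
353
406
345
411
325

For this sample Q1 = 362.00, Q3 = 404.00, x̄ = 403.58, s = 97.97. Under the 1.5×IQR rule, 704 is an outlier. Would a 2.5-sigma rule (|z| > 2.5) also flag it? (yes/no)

yes

z = (704 − 403.58) / 97.97 = 3.07.
|z| = 3.07 > 2.5.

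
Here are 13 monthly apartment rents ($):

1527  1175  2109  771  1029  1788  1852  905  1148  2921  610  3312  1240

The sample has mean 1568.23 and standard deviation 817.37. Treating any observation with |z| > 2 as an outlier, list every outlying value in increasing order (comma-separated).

Cutoffs at x̄ ± 2s: 1568.23 ± 2·817.37 = [-66.51, 3202.97].
3312: z = 2.13, |z| > 2 → outlier.
Every other value lies within [-66.51, 3202.97].

3312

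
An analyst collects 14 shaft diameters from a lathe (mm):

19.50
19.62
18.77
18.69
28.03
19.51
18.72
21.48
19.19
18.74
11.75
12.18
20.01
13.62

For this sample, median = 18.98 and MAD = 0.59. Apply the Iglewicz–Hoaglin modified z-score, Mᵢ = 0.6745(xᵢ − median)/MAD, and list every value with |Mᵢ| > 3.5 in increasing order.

11.75, 12.18, 13.62, 28.03

|Mᵢ| > 3.5 ⇔ |xᵢ − 18.98| > 3.5·0.59/0.6745 = 3.06.
So outliers lie outside [15.92, 22.04].
11.75: M = -8.27 → outlier.
12.18: M = -7.77 → outlier.
13.62: M = -6.13 → outlier.
28.03: M = 10.35 → outlier.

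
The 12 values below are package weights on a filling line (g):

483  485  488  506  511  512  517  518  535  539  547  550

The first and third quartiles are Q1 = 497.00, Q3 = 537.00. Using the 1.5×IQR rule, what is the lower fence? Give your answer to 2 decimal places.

437.00

IQR = Q3 − Q1 = 537.00 − 497.00 = 40.00.
Lower fence = Q1 − 1.5·IQR = 497.00 − 60.00 = 437.00.
Upper fence = Q3 + 1.5·IQR = 537.00 + 60.00 = 597.00.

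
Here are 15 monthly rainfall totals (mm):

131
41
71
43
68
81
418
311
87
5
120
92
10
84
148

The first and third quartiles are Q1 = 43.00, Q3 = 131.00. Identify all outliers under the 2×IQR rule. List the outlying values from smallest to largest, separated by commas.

311, 418

IQR = Q3 − Q1 = 131.00 − 43.00 = 88.00.
Lower fence = Q1 − 2·IQR = 43.00 − 176.00 = -133.00.
Upper fence = Q3 + 2·IQR = 131.00 + 176.00 = 307.00.
311 > 307.00 → outlier.
418 > 307.00 → outlier.
All remaining values lie within [-133.00, 307.00].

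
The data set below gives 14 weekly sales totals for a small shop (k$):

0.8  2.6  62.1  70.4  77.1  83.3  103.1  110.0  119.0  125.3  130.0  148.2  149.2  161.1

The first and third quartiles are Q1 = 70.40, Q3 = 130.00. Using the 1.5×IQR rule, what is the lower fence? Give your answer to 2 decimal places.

IQR = Q3 − Q1 = 130.00 − 70.40 = 59.60.
Lower fence = Q1 − 1.5·IQR = 70.40 − 89.40 = -19.00.
Upper fence = Q3 + 1.5·IQR = 130.00 + 89.40 = 219.40.

-19.00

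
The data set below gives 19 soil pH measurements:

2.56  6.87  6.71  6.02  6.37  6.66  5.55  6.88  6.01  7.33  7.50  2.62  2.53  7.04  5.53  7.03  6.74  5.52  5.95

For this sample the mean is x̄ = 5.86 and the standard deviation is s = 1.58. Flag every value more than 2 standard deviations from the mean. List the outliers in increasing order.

2.53, 2.56, 2.62

Cutoffs at x̄ ± 2s: 5.86 ± 2·1.58 = [2.70, 9.02].
2.53: z = -2.11, |z| > 2 → outlier.
2.56: z = -2.09, |z| > 2 → outlier.
2.62: z = -2.05, |z| > 2 → outlier.
Every other value lies within [2.70, 9.02].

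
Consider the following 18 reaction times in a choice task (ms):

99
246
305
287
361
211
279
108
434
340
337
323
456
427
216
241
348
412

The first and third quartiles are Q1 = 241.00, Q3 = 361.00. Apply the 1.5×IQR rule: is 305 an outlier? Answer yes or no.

no

IQR = Q3 − Q1 = 361.00 − 241.00 = 120.00.
Lower fence = Q1 − 1.5·IQR = 241.00 − 180.00 = 61.00.
Upper fence = Q3 + 1.5·IQR = 361.00 + 180.00 = 541.00.
305 lies within [61.00, 541.00].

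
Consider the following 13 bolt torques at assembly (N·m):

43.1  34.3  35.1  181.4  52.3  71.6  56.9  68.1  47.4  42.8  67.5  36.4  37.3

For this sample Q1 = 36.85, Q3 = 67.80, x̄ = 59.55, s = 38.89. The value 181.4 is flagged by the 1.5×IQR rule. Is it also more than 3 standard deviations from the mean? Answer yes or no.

z = (181.4 − 59.55) / 38.89 = 3.13.
|z| = 3.13 > 3.

yes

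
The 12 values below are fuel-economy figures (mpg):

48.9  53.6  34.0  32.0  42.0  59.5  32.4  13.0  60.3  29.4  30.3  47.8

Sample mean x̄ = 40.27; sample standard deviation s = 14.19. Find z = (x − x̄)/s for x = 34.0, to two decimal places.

z = (34.0 − 40.27) / 14.19 = -0.44.

-0.44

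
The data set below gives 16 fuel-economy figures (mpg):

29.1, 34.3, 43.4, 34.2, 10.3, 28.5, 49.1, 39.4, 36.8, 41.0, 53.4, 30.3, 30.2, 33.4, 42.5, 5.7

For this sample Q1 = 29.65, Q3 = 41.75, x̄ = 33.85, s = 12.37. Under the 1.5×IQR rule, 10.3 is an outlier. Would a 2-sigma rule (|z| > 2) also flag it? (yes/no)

z = (10.3 − 33.85) / 12.37 = -1.90.
|z| = 1.90 ≤ 2.

no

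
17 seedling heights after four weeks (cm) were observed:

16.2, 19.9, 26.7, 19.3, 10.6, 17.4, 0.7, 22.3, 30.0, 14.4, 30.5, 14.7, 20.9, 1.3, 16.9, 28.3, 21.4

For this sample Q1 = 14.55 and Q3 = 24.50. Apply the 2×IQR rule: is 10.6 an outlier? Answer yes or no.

IQR = Q3 − Q1 = 24.50 − 14.55 = 9.95.
Lower fence = Q1 − 2·IQR = 14.55 − 19.90 = -5.35.
Upper fence = Q3 + 2·IQR = 24.50 + 19.90 = 44.40.
10.6 lies within [-5.35, 44.40].

no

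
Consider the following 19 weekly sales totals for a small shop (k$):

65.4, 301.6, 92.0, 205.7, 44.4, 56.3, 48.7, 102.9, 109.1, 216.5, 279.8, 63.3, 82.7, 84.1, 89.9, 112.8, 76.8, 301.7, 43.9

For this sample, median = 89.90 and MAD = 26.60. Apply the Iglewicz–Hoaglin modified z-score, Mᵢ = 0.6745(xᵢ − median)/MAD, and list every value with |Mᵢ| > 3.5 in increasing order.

279.8, 301.6, 301.7

|Mᵢ| > 3.5 ⇔ |xᵢ − 89.90| > 3.5·26.60/0.6745 = 138.03.
So outliers lie outside [-48.13, 227.93].
279.8: M = 4.82 → outlier.
301.6: M = 5.37 → outlier.
301.7: M = 5.37 → outlier.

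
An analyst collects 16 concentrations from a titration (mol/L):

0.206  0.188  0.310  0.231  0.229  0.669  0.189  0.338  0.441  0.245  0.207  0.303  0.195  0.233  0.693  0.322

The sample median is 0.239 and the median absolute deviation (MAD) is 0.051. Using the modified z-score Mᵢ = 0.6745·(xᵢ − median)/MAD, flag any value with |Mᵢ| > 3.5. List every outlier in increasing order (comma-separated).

|Mᵢ| > 3.5 ⇔ |xᵢ − 0.239| > 3.5·0.051/0.6745 = 0.265.
So outliers lie outside [-0.026, 0.504].
0.669: M = 5.69 → outlier.
0.693: M = 6.00 → outlier.

0.669, 0.693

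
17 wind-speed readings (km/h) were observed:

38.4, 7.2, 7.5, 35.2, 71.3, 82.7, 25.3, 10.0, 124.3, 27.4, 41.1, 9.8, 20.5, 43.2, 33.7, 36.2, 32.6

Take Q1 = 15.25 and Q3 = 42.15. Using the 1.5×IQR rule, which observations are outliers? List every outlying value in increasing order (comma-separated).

IQR = Q3 − Q1 = 42.15 − 15.25 = 26.90.
Lower fence = Q1 − 1.5·IQR = 15.25 − 40.35 = -25.10.
Upper fence = Q3 + 1.5·IQR = 42.15 + 40.35 = 82.50.
82.7 > 82.50 → outlier.
124.3 > 82.50 → outlier.
All remaining values lie within [-25.10, 82.50].

82.7, 124.3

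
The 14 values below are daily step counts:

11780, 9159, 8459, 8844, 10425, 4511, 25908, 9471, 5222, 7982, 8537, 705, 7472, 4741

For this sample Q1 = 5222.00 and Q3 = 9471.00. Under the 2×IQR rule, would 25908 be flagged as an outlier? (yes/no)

yes

IQR = Q3 − Q1 = 9471.00 − 5222.00 = 4249.00.
Lower fence = Q1 − 2·IQR = 5222.00 − 8498.00 = -3276.00.
Upper fence = Q3 + 2·IQR = 9471.00 + 8498.00 = 17969.00.
25908 lies above the upper fence.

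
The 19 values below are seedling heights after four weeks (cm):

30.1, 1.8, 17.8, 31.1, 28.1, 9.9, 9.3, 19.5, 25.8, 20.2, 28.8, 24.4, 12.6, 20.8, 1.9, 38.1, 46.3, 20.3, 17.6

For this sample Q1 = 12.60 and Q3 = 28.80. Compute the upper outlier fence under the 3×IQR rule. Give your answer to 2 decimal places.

IQR = Q3 − Q1 = 28.80 − 12.60 = 16.20.
Lower fence = Q1 − 3·IQR = 12.60 − 48.60 = -36.00.
Upper fence = Q3 + 3·IQR = 28.80 + 48.60 = 77.40.

77.40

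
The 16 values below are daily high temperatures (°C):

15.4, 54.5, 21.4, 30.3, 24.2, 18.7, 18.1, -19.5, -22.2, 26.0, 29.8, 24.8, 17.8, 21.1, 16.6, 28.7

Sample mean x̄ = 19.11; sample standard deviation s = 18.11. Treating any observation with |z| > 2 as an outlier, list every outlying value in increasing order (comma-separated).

-22.2, -19.5

Cutoffs at x̄ ± 2s: 19.11 ± 2·18.11 = [-17.11, 55.33].
-22.2: z = -2.28, |z| > 2 → outlier.
-19.5: z = -2.13, |z| > 2 → outlier.
Every other value lies within [-17.11, 55.33].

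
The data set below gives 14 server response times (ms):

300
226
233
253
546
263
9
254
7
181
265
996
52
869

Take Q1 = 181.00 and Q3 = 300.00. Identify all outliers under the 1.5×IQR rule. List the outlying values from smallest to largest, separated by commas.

546, 869, 996

IQR = Q3 − Q1 = 300.00 − 181.00 = 119.00.
Lower fence = Q1 − 1.5·IQR = 181.00 − 178.50 = 2.50.
Upper fence = Q3 + 1.5·IQR = 300.00 + 178.50 = 478.50.
546 > 478.50 → outlier.
869 > 478.50 → outlier.
996 > 478.50 → outlier.
All remaining values lie within [2.50, 478.50].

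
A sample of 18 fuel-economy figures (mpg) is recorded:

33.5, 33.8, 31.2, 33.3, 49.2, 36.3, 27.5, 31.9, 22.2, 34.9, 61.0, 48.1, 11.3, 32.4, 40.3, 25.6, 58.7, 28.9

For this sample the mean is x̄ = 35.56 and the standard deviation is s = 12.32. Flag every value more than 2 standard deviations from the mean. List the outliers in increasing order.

Cutoffs at x̄ ± 2s: 35.56 ± 2·12.32 = [10.92, 60.20].
61.0: z = 2.06, |z| > 2 → outlier.
Every other value lies within [10.92, 60.20].

61.0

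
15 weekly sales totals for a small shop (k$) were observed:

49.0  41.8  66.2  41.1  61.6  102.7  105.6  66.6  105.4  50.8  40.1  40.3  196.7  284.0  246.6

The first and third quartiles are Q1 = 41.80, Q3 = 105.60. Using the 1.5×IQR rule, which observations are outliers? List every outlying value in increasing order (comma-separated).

IQR = Q3 − Q1 = 105.60 − 41.80 = 63.80.
Lower fence = Q1 − 1.5·IQR = 41.80 − 95.70 = -53.90.
Upper fence = Q3 + 1.5·IQR = 105.60 + 95.70 = 201.30.
246.6 > 201.30 → outlier.
284.0 > 201.30 → outlier.
All remaining values lie within [-53.90, 201.30].

246.6, 284.0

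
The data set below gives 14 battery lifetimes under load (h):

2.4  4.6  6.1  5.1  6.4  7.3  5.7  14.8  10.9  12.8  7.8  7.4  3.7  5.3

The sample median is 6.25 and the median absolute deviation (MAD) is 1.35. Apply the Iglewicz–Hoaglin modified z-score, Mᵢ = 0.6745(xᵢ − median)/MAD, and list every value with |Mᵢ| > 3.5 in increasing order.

|Mᵢ| > 3.5 ⇔ |xᵢ − 6.25| > 3.5·1.35/0.6745 = 7.01.
So outliers lie outside [-0.76, 13.26].
14.8: M = 4.27 → outlier.

14.8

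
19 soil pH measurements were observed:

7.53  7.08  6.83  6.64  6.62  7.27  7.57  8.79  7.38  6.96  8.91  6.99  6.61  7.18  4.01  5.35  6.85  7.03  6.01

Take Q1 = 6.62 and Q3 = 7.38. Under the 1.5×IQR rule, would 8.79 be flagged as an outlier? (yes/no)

yes

IQR = Q3 − Q1 = 7.38 − 6.62 = 0.76.
Lower fence = Q1 − 1.5·IQR = 6.62 − 1.14 = 5.48.
Upper fence = Q3 + 1.5·IQR = 7.38 + 1.14 = 8.52.
8.79 lies above the upper fence.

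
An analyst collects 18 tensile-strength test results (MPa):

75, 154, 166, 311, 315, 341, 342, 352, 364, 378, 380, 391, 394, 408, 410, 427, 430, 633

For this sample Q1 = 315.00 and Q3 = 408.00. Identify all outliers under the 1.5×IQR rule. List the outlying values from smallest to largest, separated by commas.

75, 154, 166, 633

IQR = Q3 − Q1 = 408.00 − 315.00 = 93.00.
Lower fence = Q1 − 1.5·IQR = 315.00 − 139.50 = 175.50.
Upper fence = Q3 + 1.5·IQR = 408.00 + 139.50 = 547.50.
75 < 175.50 → outlier.
154 < 175.50 → outlier.
166 < 175.50 → outlier.
633 > 547.50 → outlier.
All remaining values lie within [175.50, 547.50].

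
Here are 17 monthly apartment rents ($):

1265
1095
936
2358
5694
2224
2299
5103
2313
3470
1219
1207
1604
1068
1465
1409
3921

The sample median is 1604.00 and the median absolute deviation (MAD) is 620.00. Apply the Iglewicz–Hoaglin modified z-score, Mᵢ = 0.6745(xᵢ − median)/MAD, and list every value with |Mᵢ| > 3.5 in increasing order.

|Mᵢ| > 3.5 ⇔ |xᵢ − 1604.00| > 3.5·620.00/0.6745 = 3217.20.
So outliers lie outside [-1613.20, 4821.20].
5103: M = 3.81 → outlier.
5694: M = 4.45 → outlier.

5103, 5694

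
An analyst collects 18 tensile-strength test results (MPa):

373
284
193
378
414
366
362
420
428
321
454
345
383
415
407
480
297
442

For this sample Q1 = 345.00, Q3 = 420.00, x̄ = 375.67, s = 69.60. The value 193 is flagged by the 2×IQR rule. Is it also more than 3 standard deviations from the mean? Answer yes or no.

no

z = (193 − 375.67) / 69.60 = -2.62.
|z| = 2.62 ≤ 3.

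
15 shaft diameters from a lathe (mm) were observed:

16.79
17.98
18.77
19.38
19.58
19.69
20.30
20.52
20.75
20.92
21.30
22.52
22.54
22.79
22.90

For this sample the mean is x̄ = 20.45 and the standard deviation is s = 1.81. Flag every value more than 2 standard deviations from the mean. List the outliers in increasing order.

Cutoffs at x̄ ± 2s: 20.45 ± 2·1.81 = [16.83, 24.07].
16.79: z = -2.02, |z| > 2 → outlier.
Every other value lies within [16.83, 24.07].

16.79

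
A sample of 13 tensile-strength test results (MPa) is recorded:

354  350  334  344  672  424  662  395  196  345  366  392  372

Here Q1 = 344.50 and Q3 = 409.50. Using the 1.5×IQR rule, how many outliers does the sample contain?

IQR = 65.00; fences at 344.50 − 97.50 = 247.00 and 409.50 + 97.50 = 507.00.
Outside the cutoffs: 196, 662, 672.

3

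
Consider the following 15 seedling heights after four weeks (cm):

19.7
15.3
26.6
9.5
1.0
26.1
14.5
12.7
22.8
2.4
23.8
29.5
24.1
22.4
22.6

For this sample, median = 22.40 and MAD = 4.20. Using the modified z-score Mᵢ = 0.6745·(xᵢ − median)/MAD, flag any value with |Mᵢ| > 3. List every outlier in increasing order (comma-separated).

1.0, 2.4

|Mᵢ| > 3 ⇔ |xᵢ − 22.40| > 3·4.20/0.6745 = 18.68.
So outliers lie outside [3.72, 41.08].
1.0: M = -3.44 → outlier.
2.4: M = -3.21 → outlier.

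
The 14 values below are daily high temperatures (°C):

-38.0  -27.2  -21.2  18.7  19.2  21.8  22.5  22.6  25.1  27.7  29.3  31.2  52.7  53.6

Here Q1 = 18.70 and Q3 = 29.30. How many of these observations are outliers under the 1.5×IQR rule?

5

IQR = 10.60; fences at 18.70 − 15.90 = 2.80 and 29.30 + 15.90 = 45.20.
Outside the cutoffs: -38.0, -27.2, -21.2, 52.7, 53.6.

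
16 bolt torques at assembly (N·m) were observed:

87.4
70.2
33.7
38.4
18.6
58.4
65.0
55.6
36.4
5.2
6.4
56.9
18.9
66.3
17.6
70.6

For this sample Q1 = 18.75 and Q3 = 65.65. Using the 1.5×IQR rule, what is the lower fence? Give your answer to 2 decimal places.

-51.60

IQR = Q3 − Q1 = 65.65 − 18.75 = 46.90.
Lower fence = Q1 − 1.5·IQR = 18.75 − 70.35 = -51.60.
Upper fence = Q3 + 1.5·IQR = 65.65 + 70.35 = 136.00.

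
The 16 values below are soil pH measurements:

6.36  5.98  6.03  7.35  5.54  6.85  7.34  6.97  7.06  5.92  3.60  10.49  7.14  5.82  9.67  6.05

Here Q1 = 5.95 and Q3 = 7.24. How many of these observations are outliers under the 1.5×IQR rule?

3

IQR = 1.29; fences at 5.95 − 1.935 = 4.015 and 7.24 + 1.935 = 9.175.
Outside the cutoffs: 3.60, 9.67, 10.49.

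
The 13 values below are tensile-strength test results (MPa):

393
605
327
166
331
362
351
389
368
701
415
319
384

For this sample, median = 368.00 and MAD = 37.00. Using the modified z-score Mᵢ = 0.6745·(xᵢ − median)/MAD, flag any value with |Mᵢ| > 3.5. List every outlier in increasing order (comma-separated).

166, 605, 701

|Mᵢ| > 3.5 ⇔ |xᵢ − 368.00| > 3.5·37.00/0.6745 = 191.99.
So outliers lie outside [176.01, 559.99].
166: M = -3.68 → outlier.
605: M = 4.32 → outlier.
701: M = 6.07 → outlier.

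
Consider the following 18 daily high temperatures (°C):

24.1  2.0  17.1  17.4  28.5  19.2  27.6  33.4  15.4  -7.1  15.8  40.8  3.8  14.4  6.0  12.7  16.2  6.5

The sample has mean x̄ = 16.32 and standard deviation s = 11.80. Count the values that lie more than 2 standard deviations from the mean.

Cutoffs: x̄ ± 2s = [-7.28, 39.92].
Outside the cutoffs: 40.8.

1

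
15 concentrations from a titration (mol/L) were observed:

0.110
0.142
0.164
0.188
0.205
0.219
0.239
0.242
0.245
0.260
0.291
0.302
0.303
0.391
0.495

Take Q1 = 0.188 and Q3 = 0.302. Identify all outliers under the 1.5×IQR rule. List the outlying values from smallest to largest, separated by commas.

0.495

IQR = Q3 − Q1 = 0.302 − 0.188 = 0.114.
Lower fence = Q1 − 1.5·IQR = 0.188 − 0.171 = 0.017.
Upper fence = Q3 + 1.5·IQR = 0.302 + 0.171 = 0.473.
0.495 > 0.473 → outlier.
All remaining values lie within [0.017, 0.473].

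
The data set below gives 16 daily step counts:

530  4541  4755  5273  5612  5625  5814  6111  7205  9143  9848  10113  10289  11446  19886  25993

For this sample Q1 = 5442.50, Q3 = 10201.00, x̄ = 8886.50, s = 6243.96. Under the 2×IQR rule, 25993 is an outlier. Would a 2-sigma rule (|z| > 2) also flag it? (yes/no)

z = (25993 − 8886.50) / 6243.96 = 2.74.
|z| = 2.74 > 2.

yes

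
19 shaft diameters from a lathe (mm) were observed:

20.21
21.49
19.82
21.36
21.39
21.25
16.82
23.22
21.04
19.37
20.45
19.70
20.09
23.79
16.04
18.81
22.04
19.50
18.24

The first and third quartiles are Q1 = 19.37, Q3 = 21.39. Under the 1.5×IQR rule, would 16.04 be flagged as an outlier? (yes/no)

IQR = Q3 − Q1 = 21.39 − 19.37 = 2.02.
Lower fence = Q1 − 1.5·IQR = 19.37 − 3.03 = 16.34.
Upper fence = Q3 + 1.5·IQR = 21.39 + 3.03 = 24.42.
16.04 lies below the lower fence.

yes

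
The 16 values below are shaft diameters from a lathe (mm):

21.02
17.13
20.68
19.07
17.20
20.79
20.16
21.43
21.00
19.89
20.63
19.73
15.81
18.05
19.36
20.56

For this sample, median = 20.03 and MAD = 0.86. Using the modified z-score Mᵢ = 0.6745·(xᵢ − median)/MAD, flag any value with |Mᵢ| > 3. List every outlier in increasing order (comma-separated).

15.81

|Mᵢ| > 3 ⇔ |xᵢ − 20.03| > 3·0.86/0.6745 = 3.83.
So outliers lie outside [16.20, 23.86].
15.81: M = -3.31 → outlier.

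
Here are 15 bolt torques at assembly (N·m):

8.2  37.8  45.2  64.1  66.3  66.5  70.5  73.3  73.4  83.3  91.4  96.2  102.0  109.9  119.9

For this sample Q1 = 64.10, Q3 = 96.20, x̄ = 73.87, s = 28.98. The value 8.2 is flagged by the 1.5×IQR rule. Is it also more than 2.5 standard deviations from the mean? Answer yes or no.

z = (8.2 − 73.87) / 28.98 = -2.27.
|z| = 2.27 ≤ 2.5.

no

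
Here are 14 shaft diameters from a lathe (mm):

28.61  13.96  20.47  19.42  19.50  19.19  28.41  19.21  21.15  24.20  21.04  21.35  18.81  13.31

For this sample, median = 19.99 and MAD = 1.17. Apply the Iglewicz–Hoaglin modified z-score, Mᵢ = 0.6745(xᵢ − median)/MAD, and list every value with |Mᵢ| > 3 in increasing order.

|Mᵢ| > 3 ⇔ |xᵢ − 19.99| > 3·1.17/0.6745 = 5.20.
So outliers lie outside [14.79, 25.19].
13.31: M = -3.85 → outlier.
13.96: M = -3.48 → outlier.
28.41: M = 4.85 → outlier.
28.61: M = 4.97 → outlier.

13.31, 13.96, 28.41, 28.61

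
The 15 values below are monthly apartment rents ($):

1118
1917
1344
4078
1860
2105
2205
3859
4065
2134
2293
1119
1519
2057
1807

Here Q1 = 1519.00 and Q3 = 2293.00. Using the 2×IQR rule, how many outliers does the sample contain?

3

IQR = 774.00; fences at 1519.00 − 1548.00 = -29.00 and 2293.00 + 1548.00 = 3841.00.
Outside the cutoffs: 3859, 4065, 4078.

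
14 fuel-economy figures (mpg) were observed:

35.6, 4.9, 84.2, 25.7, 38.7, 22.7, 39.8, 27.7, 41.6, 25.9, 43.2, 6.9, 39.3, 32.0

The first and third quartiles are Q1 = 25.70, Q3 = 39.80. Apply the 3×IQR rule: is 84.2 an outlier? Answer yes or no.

IQR = Q3 − Q1 = 39.80 − 25.70 = 14.10.
Lower fence = Q1 − 3·IQR = 25.70 − 42.30 = -16.60.
Upper fence = Q3 + 3·IQR = 39.80 + 42.30 = 82.10.
84.2 lies above the upper fence.

yes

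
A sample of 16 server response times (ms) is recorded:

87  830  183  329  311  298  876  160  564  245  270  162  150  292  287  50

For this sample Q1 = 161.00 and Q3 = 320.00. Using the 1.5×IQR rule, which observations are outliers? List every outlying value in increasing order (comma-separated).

564, 830, 876

IQR = Q3 − Q1 = 320.00 − 161.00 = 159.00.
Lower fence = Q1 − 1.5·IQR = 161.00 − 238.50 = -77.50.
Upper fence = Q3 + 1.5·IQR = 320.00 + 238.50 = 558.50.
564 > 558.50 → outlier.
830 > 558.50 → outlier.
876 > 558.50 → outlier.
All remaining values lie within [-77.50, 558.50].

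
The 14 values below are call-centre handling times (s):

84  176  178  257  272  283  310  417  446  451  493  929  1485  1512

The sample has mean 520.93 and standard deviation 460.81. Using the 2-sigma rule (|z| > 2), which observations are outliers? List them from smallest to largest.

Cutoffs at x̄ ± 2s: 520.93 ± 2·460.81 = [-400.69, 1442.55].
1485: z = 2.09, |z| > 2 → outlier.
1512: z = 2.15, |z| > 2 → outlier.
Every other value lies within [-400.69, 1442.55].

1485, 1512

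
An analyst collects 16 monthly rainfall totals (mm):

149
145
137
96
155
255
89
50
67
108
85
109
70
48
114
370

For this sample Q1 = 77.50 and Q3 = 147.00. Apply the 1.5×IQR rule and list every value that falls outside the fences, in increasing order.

255, 370

IQR = Q3 − Q1 = 147.00 − 77.50 = 69.50.
Lower fence = Q1 − 1.5·IQR = 77.50 − 104.25 = -26.75.
Upper fence = Q3 + 1.5·IQR = 147.00 + 104.25 = 251.25.
255 > 251.25 → outlier.
370 > 251.25 → outlier.
All remaining values lie within [-26.75, 251.25].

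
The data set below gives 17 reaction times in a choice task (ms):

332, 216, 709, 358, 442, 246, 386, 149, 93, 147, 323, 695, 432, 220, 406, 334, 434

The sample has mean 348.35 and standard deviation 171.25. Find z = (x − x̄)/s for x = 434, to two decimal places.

z = (434 − 348.35) / 171.25 = 0.50.

0.50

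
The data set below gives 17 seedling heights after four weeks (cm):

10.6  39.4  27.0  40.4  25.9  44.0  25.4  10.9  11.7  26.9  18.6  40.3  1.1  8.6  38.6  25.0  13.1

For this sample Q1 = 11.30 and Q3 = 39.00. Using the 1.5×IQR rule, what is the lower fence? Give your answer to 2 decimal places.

-30.25

IQR = Q3 − Q1 = 39.00 − 11.30 = 27.70.
Lower fence = Q1 − 1.5·IQR = 11.30 − 41.55 = -30.25.
Upper fence = Q3 + 1.5·IQR = 39.00 + 41.55 = 80.55.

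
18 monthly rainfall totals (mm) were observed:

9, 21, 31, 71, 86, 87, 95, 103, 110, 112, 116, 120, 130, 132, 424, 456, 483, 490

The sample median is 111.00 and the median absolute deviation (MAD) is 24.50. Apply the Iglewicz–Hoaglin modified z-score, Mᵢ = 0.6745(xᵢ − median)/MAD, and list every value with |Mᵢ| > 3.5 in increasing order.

424, 456, 483, 490

|Mᵢ| > 3.5 ⇔ |xᵢ − 111.00| > 3.5·24.50/0.6745 = 127.13.
So outliers lie outside [-16.13, 238.13].
424: M = 8.62 → outlier.
456: M = 9.50 → outlier.
483: M = 10.24 → outlier.
490: M = 10.43 → outlier.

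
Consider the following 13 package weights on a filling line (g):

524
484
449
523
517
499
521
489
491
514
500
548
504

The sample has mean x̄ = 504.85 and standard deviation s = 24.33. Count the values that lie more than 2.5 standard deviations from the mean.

0

Cutoffs: x̄ ± 2.5s = [444.025, 565.675].
Every value lies within the cutoffs.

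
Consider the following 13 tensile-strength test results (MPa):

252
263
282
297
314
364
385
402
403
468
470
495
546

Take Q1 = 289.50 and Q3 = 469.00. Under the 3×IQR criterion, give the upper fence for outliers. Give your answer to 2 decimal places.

1007.50

IQR = Q3 − Q1 = 469.00 − 289.50 = 179.50.
Lower fence = Q1 − 3·IQR = 289.50 − 538.50 = -249.00.
Upper fence = Q3 + 3·IQR = 469.00 + 538.50 = 1007.50.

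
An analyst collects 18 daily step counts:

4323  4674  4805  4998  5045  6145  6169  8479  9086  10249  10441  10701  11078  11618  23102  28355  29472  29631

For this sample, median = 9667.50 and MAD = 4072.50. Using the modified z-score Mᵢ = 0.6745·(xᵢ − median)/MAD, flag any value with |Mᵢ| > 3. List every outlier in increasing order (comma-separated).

28355, 29472, 29631

|Mᵢ| > 3 ⇔ |xᵢ − 9667.50| > 3·4072.50/0.6745 = 18113.42.
So outliers lie outside [-8445.92, 27780.92].
28355: M = 3.10 → outlier.
29472: M = 3.28 → outlier.
29631: M = 3.31 → outlier.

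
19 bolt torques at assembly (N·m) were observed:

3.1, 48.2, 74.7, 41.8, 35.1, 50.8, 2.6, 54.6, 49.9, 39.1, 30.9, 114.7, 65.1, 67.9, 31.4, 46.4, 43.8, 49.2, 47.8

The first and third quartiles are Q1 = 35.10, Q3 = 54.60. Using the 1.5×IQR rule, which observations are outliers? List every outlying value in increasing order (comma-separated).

2.6, 3.1, 114.7

IQR = Q3 − Q1 = 54.60 − 35.10 = 19.50.
Lower fence = Q1 − 1.5·IQR = 35.10 − 29.25 = 5.85.
Upper fence = Q3 + 1.5·IQR = 54.60 + 29.25 = 83.85.
2.6 < 5.85 → outlier.
3.1 < 5.85 → outlier.
114.7 > 83.85 → outlier.
All remaining values lie within [5.85, 83.85].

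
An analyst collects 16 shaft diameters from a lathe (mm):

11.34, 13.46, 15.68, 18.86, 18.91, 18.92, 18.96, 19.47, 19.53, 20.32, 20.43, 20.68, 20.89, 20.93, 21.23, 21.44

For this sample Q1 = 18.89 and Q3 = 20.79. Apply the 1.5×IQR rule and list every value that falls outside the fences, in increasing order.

11.34, 13.46, 15.68

IQR = Q3 − Q1 = 20.79 − 18.89 = 1.90.
Lower fence = Q1 − 1.5·IQR = 18.89 − 2.85 = 16.04.
Upper fence = Q3 + 1.5·IQR = 20.79 + 2.85 = 23.64.
11.34 < 16.04 → outlier.
13.46 < 16.04 → outlier.
15.68 < 16.04 → outlier.
All remaining values lie within [16.04, 23.64].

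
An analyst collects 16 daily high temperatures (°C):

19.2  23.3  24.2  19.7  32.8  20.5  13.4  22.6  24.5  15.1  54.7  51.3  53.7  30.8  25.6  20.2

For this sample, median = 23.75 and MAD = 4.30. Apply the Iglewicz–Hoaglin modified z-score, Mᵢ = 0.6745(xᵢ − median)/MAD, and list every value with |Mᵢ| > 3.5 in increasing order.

51.3, 53.7, 54.7

|Mᵢ| > 3.5 ⇔ |xᵢ − 23.75| > 3.5·4.30/0.6745 = 22.31.
So outliers lie outside [1.44, 46.06].
51.3: M = 4.32 → outlier.
53.7: M = 4.70 → outlier.
54.7: M = 4.85 → outlier.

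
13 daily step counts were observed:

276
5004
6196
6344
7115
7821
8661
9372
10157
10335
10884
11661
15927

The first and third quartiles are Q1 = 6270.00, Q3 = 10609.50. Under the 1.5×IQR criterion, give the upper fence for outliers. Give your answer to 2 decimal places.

17118.75

IQR = Q3 − Q1 = 10609.50 − 6270.00 = 4339.50.
Lower fence = Q1 − 1.5·IQR = 6270.00 − 6509.25 = -239.25.
Upper fence = Q3 + 1.5·IQR = 10609.50 + 6509.25 = 17118.75.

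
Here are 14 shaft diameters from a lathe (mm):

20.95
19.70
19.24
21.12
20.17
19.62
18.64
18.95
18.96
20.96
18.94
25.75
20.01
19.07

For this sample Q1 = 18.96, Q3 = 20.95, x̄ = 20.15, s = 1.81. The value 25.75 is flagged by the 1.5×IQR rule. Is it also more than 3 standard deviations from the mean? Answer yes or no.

z = (25.75 − 20.15) / 1.81 = 3.09.
|z| = 3.09 > 3.

yes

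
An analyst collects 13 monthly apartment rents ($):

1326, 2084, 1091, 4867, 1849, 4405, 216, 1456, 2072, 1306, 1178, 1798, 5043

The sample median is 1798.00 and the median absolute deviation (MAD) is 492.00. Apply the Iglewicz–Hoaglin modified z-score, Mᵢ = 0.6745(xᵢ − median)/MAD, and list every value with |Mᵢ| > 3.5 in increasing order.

|Mᵢ| > 3.5 ⇔ |xᵢ − 1798.00| > 3.5·492.00/0.6745 = 2553.00.
So outliers lie outside [-755.00, 4351.00].
4405: M = 3.57 → outlier.
4867: M = 4.21 → outlier.
5043: M = 4.45 → outlier.

4405, 4867, 5043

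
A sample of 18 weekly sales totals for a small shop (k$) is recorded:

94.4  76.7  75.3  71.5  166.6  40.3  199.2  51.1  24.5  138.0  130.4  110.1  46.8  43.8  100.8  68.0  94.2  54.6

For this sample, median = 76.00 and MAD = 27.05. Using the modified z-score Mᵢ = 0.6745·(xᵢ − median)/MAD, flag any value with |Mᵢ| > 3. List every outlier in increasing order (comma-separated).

199.2

|Mᵢ| > 3 ⇔ |xᵢ − 76.00| > 3·27.05/0.6745 = 120.31.
So outliers lie outside [-44.31, 196.31].
199.2: M = 3.07 → outlier.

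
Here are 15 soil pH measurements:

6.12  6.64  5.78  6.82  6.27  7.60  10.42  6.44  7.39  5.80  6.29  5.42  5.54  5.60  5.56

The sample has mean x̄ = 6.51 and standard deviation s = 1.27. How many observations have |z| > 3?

1

Cutoffs: x̄ ± 3s = [2.70, 10.32].
Outside the cutoffs: 10.42.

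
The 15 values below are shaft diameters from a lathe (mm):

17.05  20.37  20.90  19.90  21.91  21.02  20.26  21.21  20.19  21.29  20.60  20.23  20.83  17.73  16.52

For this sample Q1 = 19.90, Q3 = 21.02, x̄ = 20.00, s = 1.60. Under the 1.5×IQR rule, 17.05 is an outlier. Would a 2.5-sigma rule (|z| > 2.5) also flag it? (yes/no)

z = (17.05 − 20.00) / 1.60 = -1.84.
|z| = 1.84 ≤ 2.5.

no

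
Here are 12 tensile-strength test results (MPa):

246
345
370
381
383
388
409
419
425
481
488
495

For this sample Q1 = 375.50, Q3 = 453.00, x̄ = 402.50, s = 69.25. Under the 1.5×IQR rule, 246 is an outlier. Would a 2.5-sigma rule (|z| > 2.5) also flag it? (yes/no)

z = (246 − 402.50) / 69.25 = -2.26.
|z| = 2.26 ≤ 2.5.

no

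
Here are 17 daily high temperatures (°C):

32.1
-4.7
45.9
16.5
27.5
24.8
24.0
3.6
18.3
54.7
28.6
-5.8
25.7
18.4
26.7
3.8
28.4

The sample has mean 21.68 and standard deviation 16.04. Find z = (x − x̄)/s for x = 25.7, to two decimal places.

0.25

z = (25.7 − 21.68) / 16.04 = 0.25.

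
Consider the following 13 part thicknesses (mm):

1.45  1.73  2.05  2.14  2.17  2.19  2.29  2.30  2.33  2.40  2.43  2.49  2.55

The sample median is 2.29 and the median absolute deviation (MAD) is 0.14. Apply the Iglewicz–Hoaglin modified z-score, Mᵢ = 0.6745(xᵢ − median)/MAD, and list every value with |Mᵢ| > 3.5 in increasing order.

|Mᵢ| > 3.5 ⇔ |xᵢ − 2.29| > 3.5·0.14/0.6745 = 0.73.
So outliers lie outside [1.56, 3.02].
1.45: M = -4.05 → outlier.

1.45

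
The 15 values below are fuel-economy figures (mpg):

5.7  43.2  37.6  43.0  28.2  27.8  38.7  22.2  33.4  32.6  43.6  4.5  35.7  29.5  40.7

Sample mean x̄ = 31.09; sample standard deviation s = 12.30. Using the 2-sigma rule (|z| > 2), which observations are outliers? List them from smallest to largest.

Cutoffs at x̄ ± 2s: 31.09 ± 2·12.30 = [6.49, 55.69].
4.5: z = -2.16, |z| > 2 → outlier.
5.7: z = -2.06, |z| > 2 → outlier.
Every other value lies within [6.49, 55.69].

4.5, 5.7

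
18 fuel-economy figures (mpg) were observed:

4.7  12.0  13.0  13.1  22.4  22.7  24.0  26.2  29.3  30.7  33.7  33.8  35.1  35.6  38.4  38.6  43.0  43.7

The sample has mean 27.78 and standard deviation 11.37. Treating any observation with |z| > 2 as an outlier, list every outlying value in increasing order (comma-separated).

4.7

Cutoffs at x̄ ± 2s: 27.78 ± 2·11.37 = [5.04, 50.52].
4.7: z = -2.03, |z| > 2 → outlier.
Every other value lies within [5.04, 50.52].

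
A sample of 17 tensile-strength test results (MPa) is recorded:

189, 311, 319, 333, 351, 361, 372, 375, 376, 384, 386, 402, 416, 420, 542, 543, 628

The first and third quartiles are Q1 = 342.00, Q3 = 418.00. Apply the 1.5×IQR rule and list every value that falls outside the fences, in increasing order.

189, 542, 543, 628

IQR = Q3 − Q1 = 418.00 − 342.00 = 76.00.
Lower fence = Q1 − 1.5·IQR = 342.00 − 114.00 = 228.00.
Upper fence = Q3 + 1.5·IQR = 418.00 + 114.00 = 532.00.
189 < 228.00 → outlier.
542 > 532.00 → outlier.
543 > 532.00 → outlier.
628 > 532.00 → outlier.
All remaining values lie within [228.00, 532.00].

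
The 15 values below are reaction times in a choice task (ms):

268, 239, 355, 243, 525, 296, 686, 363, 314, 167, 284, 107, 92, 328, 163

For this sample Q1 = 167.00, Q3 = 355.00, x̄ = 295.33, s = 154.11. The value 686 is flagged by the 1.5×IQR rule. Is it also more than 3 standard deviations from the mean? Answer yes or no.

z = (686 − 295.33) / 154.11 = 2.54.
|z| = 2.54 ≤ 3.

no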